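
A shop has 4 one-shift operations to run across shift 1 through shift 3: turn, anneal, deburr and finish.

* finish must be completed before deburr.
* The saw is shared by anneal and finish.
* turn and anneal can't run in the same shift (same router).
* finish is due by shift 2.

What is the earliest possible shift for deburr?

Precedence pushes deburr to at least shift 2.
deburr at shift 2 is achievable: deburr -> shift 2; finish -> shift 1; anneal -> shift 2; turn -> shift 1.

shift 2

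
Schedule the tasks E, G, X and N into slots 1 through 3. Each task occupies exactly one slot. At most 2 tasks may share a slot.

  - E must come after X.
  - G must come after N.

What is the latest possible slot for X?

2

Downstream work caps X at 2.
X at 2 is achievable: X -> 2; G -> 2; N -> 1; E -> 3.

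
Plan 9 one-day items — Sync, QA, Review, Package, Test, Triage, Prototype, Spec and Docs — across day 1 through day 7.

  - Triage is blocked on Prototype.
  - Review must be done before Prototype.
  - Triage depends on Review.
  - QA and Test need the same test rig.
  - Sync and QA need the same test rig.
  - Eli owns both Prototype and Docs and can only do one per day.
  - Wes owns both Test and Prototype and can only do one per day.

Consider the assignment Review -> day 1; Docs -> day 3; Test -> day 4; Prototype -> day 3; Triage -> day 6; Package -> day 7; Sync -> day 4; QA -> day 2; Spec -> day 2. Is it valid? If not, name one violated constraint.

Invalid. Eli owns both Prototype and Docs and can only do one per day.

QA and Test need the same test rig — holds.
Eli owns both Prototype and Docs and can only do one per day — violated.
Triage is blocked on Prototype — holds.
Triage depends on Review — holds.
Wes owns both Test and Prototype and can only do one per day — holds.
Sync and QA need the same test rig — holds.
Review must be done before Prototype — holds.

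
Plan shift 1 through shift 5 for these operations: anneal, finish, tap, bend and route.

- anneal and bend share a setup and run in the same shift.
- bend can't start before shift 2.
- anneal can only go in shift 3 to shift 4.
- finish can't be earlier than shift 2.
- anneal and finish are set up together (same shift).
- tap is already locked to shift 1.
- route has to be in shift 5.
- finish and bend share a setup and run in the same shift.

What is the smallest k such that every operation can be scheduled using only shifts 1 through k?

5

route can't be placed before shift 5, so the schedule must run through at least shift 5.
5 works (last occupied shift: shift 5): for example bend in shift 3, finish in shift 3, anneal in shift 3, tap in shift 1, route in shift 5.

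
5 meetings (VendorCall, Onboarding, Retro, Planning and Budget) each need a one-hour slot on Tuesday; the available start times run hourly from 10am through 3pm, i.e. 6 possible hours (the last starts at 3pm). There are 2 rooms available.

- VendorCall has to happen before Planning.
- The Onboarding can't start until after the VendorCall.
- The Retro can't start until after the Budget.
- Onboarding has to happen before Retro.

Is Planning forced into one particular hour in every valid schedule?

No

Planning can be 11am (e.g. Onboarding -> 11am; Planning -> 11am; VendorCall -> 10am; Budget -> 10am; Retro -> 12pm) or 12pm (e.g. Planning=12pm, VendorCall=10am, Onboarding=11am, Budget=10am, Retro=12pm).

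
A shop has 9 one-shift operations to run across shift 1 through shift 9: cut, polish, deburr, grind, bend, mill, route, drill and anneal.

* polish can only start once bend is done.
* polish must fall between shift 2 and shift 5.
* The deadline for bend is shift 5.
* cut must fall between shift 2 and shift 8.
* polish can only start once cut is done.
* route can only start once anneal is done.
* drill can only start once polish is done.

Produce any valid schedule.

drill -> shift 4; route -> shift 2; polish -> shift 3; deburr -> shift 1; anneal -> shift 1; grind -> shift 1; bend -> shift 1; cut -> shift 2; mill -> shift 1

Checking: cut(shift 2) before polish(shift 3); polish(shift 3) before drill(shift 4); anneal(shift 1) before route(shift 2); bend(shift 1) before polish(shift 3); bend=shift 1 in [shift 1,shift 5]; polish=shift 3 in [shift 2,shift 5]; cut=shift 2 in [shift 2,shift 8].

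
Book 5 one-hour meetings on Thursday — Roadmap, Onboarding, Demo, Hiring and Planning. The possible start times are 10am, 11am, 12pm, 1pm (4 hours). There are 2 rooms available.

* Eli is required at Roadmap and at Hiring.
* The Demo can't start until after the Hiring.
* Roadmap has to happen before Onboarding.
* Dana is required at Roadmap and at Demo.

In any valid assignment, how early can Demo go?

Precedence pushes Demo to at least 11am.
Demo at 11am is achievable: Roadmap in 12pm; Demo in 11am; Onboarding in 1pm; Hiring in 10am; Planning in 10am.

11am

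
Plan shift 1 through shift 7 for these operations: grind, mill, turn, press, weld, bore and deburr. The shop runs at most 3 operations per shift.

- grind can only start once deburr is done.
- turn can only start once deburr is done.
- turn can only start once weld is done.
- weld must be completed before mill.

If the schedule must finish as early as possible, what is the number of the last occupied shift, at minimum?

3

The precedence chain requires at least 2 distinct shifts.
With at most 3 per shift and 7 operations, at least 3 shifts are needed.
3 works (last occupied shift: shift 3): for example deburr -> shift 1, press -> shift 1, weld -> shift 1, turn -> shift 2, grind -> shift 2, mill -> shift 2, bore -> shift 3.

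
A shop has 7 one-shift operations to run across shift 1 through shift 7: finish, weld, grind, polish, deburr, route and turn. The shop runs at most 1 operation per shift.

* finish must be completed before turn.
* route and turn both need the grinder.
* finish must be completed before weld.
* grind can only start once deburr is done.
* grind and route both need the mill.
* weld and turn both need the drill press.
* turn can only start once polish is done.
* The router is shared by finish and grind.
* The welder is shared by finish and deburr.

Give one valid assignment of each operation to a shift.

turn -> shift 3; route -> shift 7; finish -> shift 1; grind -> shift 6; polish -> shift 2; deburr -> shift 5; weld -> shift 4

Checking: deburr(shift 5) before grind(shift 6); polish(shift 2) before turn(shift 3); finish(shift 1) before weld(shift 4); finish(shift 1) before turn(shift 3); finish(shift 1) != grind(shift 6); weld(shift 4) != turn(shift 3); grind(shift 6) != route(shift 7); route(shift 7) != turn(shift 3); finish(shift 1) != deburr(shift 5); max 1 per shift (cap 1).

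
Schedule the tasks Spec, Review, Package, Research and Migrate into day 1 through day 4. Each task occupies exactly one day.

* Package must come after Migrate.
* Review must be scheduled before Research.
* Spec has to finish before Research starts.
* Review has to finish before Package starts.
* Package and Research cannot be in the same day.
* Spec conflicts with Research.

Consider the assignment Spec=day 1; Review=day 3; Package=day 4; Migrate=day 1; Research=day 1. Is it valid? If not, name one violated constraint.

Invalid. Review must be scheduled before Research.

Package must come after Migrate — holds.
Review must be scheduled before Research — violated.
Package and Research cannot be in the same day — holds.
Spec conflicts with Research — violated.
Spec has to finish before Research starts — violated.
Review has to finish before Package starts — holds.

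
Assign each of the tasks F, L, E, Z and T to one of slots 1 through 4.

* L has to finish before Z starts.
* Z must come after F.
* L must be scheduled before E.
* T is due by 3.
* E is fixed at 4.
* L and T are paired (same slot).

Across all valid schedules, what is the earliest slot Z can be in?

2

Precedence pushes Z to at least 2.
Z at 2 is achievable: T=1, Z=2, F=1, E=4, L=1.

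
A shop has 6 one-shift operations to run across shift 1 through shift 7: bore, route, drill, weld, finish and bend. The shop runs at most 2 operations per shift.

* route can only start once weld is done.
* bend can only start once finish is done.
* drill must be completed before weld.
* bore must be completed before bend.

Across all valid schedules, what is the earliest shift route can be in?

Precedence pushes route to at least shift 3.
route at shift 3 is achievable: bore -> shift 1; weld -> shift 2; finish -> shift 2; bend -> shift 3; route -> shift 3; drill -> shift 1.

shift 3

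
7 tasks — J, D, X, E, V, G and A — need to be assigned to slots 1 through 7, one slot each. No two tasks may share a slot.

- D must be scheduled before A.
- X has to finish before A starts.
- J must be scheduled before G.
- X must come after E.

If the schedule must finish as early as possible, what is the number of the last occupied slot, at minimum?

The precedence chain requires at least 3 distinct slots.
With at most 1 per slot and 7 tasks, at least 7 slots are needed.
7 works (last occupied slot: 7): for example D -> 3, E -> 1, J -> 5, G -> 6, A -> 4, V -> 7, X -> 2.

slot 7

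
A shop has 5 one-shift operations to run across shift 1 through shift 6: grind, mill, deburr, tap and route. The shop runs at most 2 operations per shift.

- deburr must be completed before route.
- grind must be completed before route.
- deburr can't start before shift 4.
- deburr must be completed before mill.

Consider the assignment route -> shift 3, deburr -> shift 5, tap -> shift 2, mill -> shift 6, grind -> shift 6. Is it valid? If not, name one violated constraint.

The shop runs at most 2 operations per shift — holds.
grind must be completed before route — violated.
deburr must be completed before mill — holds.
deburr can't start before shift 4 — holds.
deburr must be completed before route — violated.

No — it violates: grind must be completed before route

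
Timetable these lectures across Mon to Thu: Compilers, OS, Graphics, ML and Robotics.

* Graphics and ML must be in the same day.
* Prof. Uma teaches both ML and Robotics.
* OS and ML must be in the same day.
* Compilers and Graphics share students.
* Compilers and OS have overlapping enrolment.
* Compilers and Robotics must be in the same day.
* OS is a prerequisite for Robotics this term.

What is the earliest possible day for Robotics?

Tue

Precedence pushes Robotics to at least Tue.
Robotics at Tue is achievable: ML=Mon, OS=Mon, Compilers=Tue, Robotics=Tue, Graphics=Mon.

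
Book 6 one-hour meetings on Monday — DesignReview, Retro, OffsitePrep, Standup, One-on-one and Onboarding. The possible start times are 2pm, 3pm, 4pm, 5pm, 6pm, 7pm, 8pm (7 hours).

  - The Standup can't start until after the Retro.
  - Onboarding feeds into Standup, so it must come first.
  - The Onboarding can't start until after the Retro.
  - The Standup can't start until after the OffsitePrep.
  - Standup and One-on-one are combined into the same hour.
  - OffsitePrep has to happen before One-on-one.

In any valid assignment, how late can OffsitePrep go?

Downstream work caps OffsitePrep at 7pm.
OffsitePrep at 7pm is achievable: Retro -> 2pm, Standup -> 8pm, Onboarding -> 3pm, DesignReview -> 2pm, OffsitePrep -> 7pm, One-on-one -> 8pm.

7pm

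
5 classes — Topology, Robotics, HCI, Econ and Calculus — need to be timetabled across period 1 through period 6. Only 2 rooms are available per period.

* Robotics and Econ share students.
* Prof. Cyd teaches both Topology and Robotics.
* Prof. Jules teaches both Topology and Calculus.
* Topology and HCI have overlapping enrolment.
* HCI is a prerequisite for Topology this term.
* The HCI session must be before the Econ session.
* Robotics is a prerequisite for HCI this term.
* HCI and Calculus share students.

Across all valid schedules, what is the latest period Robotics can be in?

Downstream work caps Robotics at period 4.
Robotics at period 4 is achievable: HCI in period 5; Topology in period 6; Robotics in period 4; Calculus in period 1; Econ in period 6.

period 4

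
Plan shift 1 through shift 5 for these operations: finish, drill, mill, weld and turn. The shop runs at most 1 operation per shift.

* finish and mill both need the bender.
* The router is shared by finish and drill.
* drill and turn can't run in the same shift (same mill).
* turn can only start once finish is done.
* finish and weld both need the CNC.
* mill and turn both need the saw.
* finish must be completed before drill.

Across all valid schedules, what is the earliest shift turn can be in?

shift 2

Precedence pushes turn to at least shift 2.
turn at shift 2 is achievable: drill -> shift 3, mill -> shift 4, weld -> shift 5, finish -> shift 1, turn -> shift 2.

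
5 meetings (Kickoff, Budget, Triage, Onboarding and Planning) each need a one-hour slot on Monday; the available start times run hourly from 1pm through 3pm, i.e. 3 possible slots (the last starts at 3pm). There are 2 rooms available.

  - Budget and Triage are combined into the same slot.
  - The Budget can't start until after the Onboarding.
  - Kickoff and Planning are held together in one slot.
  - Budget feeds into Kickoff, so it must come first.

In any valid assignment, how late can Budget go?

2pm

Precedence pushes Budget to at least 2pm; downstream work caps Budget at 2pm.
Budget at 2pm is achievable: Triage in 2pm; Budget in 2pm; Planning in 3pm; Onboarding in 1pm; Kickoff in 3pm.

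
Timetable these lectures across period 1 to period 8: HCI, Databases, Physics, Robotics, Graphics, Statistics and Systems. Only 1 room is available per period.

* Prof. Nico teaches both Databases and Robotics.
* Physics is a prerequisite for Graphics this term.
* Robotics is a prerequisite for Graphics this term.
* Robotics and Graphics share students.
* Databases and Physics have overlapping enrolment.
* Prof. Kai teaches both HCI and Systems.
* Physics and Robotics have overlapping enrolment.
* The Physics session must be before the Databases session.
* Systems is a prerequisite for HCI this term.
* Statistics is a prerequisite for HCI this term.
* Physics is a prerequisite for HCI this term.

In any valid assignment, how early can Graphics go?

period 3

Precedence pushes Graphics to at least period 2.
Graphics at period 3 is achievable: Physics -> period 1, HCI -> period 6, Statistics -> period 4, Systems -> period 5, Graphics -> period 3, Databases -> period 7, Robotics -> period 2.
Nothing earlier works — the conflict and capacity constraints rule out every period before period 3.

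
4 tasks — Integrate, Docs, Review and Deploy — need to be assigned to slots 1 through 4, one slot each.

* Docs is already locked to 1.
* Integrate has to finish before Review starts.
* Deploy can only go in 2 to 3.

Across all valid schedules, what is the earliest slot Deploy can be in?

Deploy is available from 2; Deploy's own window allows nothing later than 3.
Deploy at 2 is achievable: Docs -> 1; Review -> 2; Integrate -> 1; Deploy -> 2.

2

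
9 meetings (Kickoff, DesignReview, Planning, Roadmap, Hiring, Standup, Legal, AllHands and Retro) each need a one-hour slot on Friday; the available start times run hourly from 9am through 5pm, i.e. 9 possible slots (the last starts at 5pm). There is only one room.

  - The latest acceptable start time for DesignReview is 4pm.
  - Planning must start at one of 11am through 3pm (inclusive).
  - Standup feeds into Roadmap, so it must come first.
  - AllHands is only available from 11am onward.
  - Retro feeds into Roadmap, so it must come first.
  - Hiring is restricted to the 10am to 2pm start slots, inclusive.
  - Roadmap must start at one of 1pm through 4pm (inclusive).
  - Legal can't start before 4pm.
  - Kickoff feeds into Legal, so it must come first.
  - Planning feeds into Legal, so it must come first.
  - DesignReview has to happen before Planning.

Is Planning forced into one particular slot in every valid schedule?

Planning can be 11am (e.g. Kickoff -> 3pm, Planning -> 11am, Retro -> 12pm, Legal -> 4pm, Hiring -> 2pm, Standup -> 10am, Roadmap -> 1pm, DesignReview -> 9am, AllHands -> 5pm) or 12pm (e.g. Standup in 10am, DesignReview in 9am, AllHands in 5pm, Legal in 4pm, Hiring in 2pm, Kickoff in 3pm, Planning in 12pm, Roadmap in 1pm, Retro in 11am).

No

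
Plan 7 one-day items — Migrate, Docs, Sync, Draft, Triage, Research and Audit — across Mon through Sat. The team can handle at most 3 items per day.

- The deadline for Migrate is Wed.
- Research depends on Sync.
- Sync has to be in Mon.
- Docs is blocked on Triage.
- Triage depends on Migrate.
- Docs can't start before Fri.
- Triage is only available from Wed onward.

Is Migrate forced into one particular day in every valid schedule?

Migrate can be Mon (e.g. Research=Tue; Audit=Tue; Sync=Mon; Docs=Fri; Triage=Wed; Migrate=Mon; Draft=Mon) or Tue (e.g. Audit in Mon; Draft in Mon; Triage in Wed; Migrate in Tue; Sync in Mon; Research in Tue; Docs in Fri).

No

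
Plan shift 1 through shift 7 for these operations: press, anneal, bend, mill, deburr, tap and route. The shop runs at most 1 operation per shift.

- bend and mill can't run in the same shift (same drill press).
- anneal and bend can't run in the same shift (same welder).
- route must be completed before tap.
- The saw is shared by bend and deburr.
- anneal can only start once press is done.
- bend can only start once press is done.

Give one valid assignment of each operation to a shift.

deburr=shift 7; press=shift 1; mill=shift 6; route=shift 4; tap=shift 5; bend=shift 3; anneal=shift 2

Checking: press(shift 1) before anneal(shift 2); route(shift 4) before tap(shift 5); press(shift 1) before bend(shift 3); bend(shift 3) != deburr(shift 7); bend(shift 3) != mill(shift 6); anneal(shift 2) != bend(shift 3); max 1 per shift (cap 1).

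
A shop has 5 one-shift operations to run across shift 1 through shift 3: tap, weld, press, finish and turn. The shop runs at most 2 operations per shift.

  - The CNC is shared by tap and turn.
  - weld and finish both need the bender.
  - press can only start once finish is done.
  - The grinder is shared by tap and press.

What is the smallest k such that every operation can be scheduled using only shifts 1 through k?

The precedence chain requires at least 2 distinct shifts.
With at most 2 per shift and 5 operations, at least 3 shifts are needed.
3 works (last occupied shift: shift 3): for example press in shift 2, finish in shift 1, turn in shift 3, weld in shift 2, tap in shift 1.

3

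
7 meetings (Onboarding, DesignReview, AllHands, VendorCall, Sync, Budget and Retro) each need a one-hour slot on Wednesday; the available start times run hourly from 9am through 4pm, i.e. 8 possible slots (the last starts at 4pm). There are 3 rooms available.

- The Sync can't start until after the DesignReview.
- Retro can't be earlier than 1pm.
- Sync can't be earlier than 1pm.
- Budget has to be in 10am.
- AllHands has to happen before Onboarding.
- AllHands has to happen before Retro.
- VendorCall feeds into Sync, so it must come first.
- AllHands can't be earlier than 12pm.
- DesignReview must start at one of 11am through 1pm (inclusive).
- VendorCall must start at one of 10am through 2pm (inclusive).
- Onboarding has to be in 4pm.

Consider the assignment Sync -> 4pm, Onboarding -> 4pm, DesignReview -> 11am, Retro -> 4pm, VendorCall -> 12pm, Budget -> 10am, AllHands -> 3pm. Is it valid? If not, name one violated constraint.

AllHands can't be earlier than 12pm — holds.
Retro can't be earlier than 1pm — holds.
DesignReview must start at one of 11am through 1pm (inclusive) — holds.
Budget has to be in 10am — holds.
The Sync can't start until after the DesignReview — holds.
VendorCall must start at one of 10am through 2pm (inclusive) — holds.
AllHands has to happen before Retro — holds.
Onboarding has to be in 4pm — holds.
Sync can't be earlier than 1pm — holds.
AllHands has to happen before Onboarding — holds.
There are 3 rooms available — holds.
VendorCall feeds into Sync, so it must come first — holds.

Yes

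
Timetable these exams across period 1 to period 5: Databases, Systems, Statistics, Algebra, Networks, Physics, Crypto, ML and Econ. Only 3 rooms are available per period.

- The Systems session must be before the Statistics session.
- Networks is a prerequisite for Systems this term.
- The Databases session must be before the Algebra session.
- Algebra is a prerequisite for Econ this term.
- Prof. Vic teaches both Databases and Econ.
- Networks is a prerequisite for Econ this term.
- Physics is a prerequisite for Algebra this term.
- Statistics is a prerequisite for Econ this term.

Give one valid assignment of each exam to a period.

Statistics -> period 3; Crypto -> period 2; Physics -> period 1; Econ -> period 4; Networks -> period 1; Databases -> period 1; ML -> period 3; Systems -> period 2; Algebra -> period 2

Checking: Databases(period 1) before Algebra(period 2); Statistics(period 3) before Econ(period 4); Algebra(period 2) before Econ(period 4); Networks(period 1) before Systems(period 2); Networks(period 1) before Econ(period 4); Physics(period 1) before Algebra(period 2); Systems(period 2) before Statistics(period 3); Databases(period 1) != Econ(period 4); max 3 per period (cap 3).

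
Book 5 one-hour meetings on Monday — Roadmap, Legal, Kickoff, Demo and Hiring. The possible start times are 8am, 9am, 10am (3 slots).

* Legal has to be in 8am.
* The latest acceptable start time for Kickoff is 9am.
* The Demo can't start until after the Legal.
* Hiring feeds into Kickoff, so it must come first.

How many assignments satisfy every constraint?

6

Splitting on Roadmap: it can be 8am (2), 9am (2), 10am (2). Listing each branch's schedules as (Legal, Kickoff, Demo, Hiring):
Roadmap=8am: (8am,9am,9am,8am) (8am,9am,10am,8am) — 2.
Roadmap=9am: (8am,9am,9am,8am) (8am,9am,10am,8am) — 2.
Roadmap=10am: (8am,9am,9am,8am) (8am,9am,10am,8am) — 2.
Summing: 2 + 2 + 2 = 6.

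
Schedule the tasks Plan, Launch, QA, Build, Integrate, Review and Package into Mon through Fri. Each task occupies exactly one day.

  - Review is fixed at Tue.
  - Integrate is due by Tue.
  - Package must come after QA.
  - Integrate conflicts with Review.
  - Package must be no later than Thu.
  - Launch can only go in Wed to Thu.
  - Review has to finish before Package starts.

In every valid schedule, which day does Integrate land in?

Integrate's window is Mon–Tue.
Review is fixed at Tue, and Integrate can't share a day with Review.
So Integrate must be Mon.

Mon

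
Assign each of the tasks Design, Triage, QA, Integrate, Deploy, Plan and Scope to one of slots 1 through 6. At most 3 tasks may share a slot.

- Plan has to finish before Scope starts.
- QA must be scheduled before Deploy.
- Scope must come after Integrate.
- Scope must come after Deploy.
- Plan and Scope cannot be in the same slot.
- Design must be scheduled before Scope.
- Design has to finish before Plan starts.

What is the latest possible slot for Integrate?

Downstream work caps Integrate at 5.
Integrate at 5 is achievable: Deploy -> 2, Scope -> 6, Integrate -> 5, QA -> 1, Design -> 1, Triage -> 1, Plan -> 2.

5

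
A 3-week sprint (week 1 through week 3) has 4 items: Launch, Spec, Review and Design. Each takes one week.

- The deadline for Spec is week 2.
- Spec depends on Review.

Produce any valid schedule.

Launch in week 1, Spec in week 2, Design in week 1, Review in week 1

Checking: Review(week 1) before Spec(week 2); Spec=week 2 in [week 1,week 2].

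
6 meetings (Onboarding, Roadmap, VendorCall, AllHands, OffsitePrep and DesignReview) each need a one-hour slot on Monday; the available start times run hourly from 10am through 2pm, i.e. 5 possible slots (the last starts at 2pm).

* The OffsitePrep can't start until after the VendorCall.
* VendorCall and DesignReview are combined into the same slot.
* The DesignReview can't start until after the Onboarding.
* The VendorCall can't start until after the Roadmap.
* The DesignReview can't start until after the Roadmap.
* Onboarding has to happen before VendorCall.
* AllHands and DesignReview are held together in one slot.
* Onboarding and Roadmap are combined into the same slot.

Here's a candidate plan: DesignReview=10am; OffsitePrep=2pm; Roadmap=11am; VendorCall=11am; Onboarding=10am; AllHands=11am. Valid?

No. The DesignReview can't start until after the Roadmap is not satisfied.

AllHands and DesignReview are held together in one slot — violated.
The DesignReview can't start until after the Onboarding — violated.
VendorCall and DesignReview are combined into the same slot — violated.
The VendorCall can't start until after the Roadmap — violated.
The OffsitePrep can't start until after the VendorCall — holds.
Onboarding has to happen before VendorCall — holds.
Onboarding and Roadmap are combined into the same slot — violated.
The DesignReview can't start until after the Roadmap — violated.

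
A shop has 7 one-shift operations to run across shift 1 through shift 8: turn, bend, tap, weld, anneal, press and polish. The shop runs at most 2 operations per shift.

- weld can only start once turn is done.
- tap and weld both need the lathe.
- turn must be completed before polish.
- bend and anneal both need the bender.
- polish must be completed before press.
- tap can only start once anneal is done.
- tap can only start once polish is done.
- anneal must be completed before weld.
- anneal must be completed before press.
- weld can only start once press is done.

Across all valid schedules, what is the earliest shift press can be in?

Precedence pushes press to at least shift 3; downstream work caps press at shift 7.
press at shift 3 is achievable: bend=shift 2; press=shift 3; tap=shift 3; turn=shift 1; polish=shift 2; anneal=shift 1; weld=shift 4.

shift 3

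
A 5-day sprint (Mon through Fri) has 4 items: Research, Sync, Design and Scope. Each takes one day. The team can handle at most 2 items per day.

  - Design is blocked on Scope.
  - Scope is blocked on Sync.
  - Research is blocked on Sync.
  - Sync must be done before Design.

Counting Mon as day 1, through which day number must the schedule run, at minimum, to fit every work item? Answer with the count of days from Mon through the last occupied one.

3

The precedence chain requires at least 3 distinct days.
With at most 2 per day and 4 work items, at least 2 days are needed.
3 works (last occupied day: Wed): for example Design in Wed; Research in Tue; Sync in Mon; Scope in Tue.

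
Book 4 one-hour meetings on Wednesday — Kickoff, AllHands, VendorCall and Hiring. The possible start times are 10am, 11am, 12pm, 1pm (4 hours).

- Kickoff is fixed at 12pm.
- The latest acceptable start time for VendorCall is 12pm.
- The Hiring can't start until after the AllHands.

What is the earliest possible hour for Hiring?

Precedence pushes Hiring to at least 11am.
Hiring at 11am is achievable: Hiring in 11am; Kickoff in 12pm; VendorCall in 10am; AllHands in 10am.

11am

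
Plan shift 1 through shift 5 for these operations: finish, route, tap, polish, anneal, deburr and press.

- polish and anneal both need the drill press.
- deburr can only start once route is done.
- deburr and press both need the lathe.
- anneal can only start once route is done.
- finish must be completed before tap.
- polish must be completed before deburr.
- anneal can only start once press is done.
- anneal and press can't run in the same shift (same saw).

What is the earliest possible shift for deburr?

Precedence pushes deburr to at least shift 2.
deburr at shift 2 is achievable: press -> shift 1, finish -> shift 1, polish -> shift 1, anneal -> shift 2, tap -> shift 2, deburr -> shift 2, route -> shift 1.

shift 2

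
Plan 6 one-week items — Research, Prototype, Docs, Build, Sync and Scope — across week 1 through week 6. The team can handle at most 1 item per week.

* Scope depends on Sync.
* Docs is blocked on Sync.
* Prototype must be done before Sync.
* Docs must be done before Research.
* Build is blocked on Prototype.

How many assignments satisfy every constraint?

15

Splitting on Research: it can be week 4 (2), week 5 (5), week 6 (8). Listing each branch's schedules as (Prototype, Docs, Build, Sync, Scope) by week number:
Research=week 4: (1,3,5,2,6) (1,3,6,2,5) — 2.
Research=week 5: (1,3,4,2,6) (1,3,6,2,4) (1,4,2,3,6) (1,4,3,2,6) (1,4,6,2,3) — 5.
Research=week 6: (1,3,4,2,5) (1,3,5,2,4) (1,4,2,3,5) (1,4,3,2,5) (1,4,5,2,3) (1,5,2,3,4) (1,5,3,2,4) (1,5,4,2,3) — 8.
Summing: 2 + 5 + 8 = 15.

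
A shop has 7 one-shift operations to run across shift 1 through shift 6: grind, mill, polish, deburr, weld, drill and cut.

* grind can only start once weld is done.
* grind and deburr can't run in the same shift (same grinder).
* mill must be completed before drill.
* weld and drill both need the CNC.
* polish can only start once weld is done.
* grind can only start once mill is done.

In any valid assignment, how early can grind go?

Precedence pushes grind to at least shift 2.
grind at shift 2 is achievable: deburr in shift 1, drill in shift 2, weld in shift 1, polish in shift 2, mill in shift 1, grind in shift 2, cut in shift 1.

shift 2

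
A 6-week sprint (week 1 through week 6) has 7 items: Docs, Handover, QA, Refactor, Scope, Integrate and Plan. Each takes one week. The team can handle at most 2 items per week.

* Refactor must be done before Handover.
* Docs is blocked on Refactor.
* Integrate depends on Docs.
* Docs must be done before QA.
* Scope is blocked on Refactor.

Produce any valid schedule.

Integrate=week 4, QA=week 3, Handover=week 2, Refactor=week 1, Scope=week 3, Docs=week 2, Plan=week 1

Checking: Docs(week 2) before QA(week 3); Refactor(week 1) before Docs(week 2); Docs(week 2) before Integrate(week 4); Refactor(week 1) before Scope(week 3); Refactor(week 1) before Handover(week 2); max 2 per week (cap 2).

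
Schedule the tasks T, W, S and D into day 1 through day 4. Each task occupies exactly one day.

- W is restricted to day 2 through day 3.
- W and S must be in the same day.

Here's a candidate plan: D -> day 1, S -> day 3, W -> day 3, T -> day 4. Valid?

Valid

W and S must be in the same day — holds.
W is restricted to day 2 through day 3 — holds.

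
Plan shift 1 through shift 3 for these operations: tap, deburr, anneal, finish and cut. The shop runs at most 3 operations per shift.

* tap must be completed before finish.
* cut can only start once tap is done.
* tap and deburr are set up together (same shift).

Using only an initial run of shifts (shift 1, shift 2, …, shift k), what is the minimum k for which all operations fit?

The precedence chain requires at least 2 distinct shifts.
With at most 3 per shift and 5 operations, at least 2 shifts are needed.
2 works (last occupied shift: shift 2): for example anneal=shift 1, finish=shift 2, tap=shift 1, deburr=shift 1, cut=shift 2.

2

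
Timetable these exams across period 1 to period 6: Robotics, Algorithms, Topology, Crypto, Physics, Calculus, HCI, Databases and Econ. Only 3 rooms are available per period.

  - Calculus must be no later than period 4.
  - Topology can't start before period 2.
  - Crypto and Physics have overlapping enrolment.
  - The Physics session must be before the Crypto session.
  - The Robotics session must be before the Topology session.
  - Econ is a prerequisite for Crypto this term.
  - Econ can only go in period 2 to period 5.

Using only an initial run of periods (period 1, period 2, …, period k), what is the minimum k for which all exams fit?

3 periods

The precedence chain requires at least 2 distinct periods.
With at most 3 per period and 9 exams, at least 3 periods are needed.
Propagating the time windows through the other constraints, Crypto can't land before period 3, so the schedule must run through at least period 3.
3 works (last occupied period: period 3): for example Crypto -> period 3; Databases -> period 3; HCI -> period 3; Algorithms -> period 1; Physics -> period 1; Econ -> period 2; Calculus -> period 2; Topology -> period 2; Robotics -> period 1.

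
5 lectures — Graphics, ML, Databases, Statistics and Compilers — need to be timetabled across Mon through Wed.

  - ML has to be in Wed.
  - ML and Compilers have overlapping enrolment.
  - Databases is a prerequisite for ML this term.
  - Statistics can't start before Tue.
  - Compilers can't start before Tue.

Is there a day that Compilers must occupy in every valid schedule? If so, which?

Tue

Compilers's window is Tue–Wed.
ML is fixed at Wed, and Compilers can't share a day with ML.
So Compilers must be Tue.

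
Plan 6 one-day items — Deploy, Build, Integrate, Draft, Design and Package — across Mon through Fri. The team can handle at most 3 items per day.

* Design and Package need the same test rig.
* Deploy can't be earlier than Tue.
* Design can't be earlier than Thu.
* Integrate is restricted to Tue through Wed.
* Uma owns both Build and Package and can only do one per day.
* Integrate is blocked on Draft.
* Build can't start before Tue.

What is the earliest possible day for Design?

Design is available from Thu.
Design at Thu is achievable: Build in Tue; Package in Mon; Draft in Mon; Deploy in Tue; Design in Thu; Integrate in Tue.

Thu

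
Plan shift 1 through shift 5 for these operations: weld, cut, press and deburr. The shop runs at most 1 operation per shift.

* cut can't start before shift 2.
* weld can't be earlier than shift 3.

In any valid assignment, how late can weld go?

Weld is available from shift 3.
weld at shift 5 is achievable: weld=shift 5; press=shift 1; deburr=shift 3; cut=shift 2.

shift 5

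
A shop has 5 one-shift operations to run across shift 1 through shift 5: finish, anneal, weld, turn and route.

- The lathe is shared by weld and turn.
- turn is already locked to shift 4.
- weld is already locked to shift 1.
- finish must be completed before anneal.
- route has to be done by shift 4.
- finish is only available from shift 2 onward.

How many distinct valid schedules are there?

Splitting on finish: it can be shift 2 (12), shift 3 (8), shift 4 (4). Listing each branch's schedules as (anneal, weld, turn, route) by shift number:
finish=shift 2: (3,1,4,1) (3,1,4,2) (3,1,4,3) (3,1,4,4) (4,1,4,1) (4,1,4,2) (4,1,4,3) (4,1,4,4) (5,1,4,1) (5,1,4,2) (5,1,4,3) (5,1,4,4) — 12.
finish=shift 3: (4,1,4,1) (4,1,4,2) (4,1,4,3) (4,1,4,4) (5,1,4,1) (5,1,4,2) (5,1,4,3) (5,1,4,4) — 8.
finish=shift 4: (5,1,4,1) (5,1,4,2) (5,1,4,3) (5,1,4,4) — 4.
Summing: 12 + 8 + 4 = 24.

24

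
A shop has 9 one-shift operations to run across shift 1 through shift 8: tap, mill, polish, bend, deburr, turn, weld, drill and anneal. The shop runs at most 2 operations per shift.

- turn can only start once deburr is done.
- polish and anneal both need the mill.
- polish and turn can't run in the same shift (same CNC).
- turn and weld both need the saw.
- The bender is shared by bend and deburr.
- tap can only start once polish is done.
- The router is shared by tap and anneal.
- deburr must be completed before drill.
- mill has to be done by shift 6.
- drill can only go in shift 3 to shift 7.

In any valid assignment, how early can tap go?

shift 2

Precedence pushes tap to at least shift 2.
tap at shift 2 is achievable: turn in shift 3; mill in shift 1; weld in shift 4; bend in shift 4; tap in shift 2; polish in shift 1; deburr in shift 2; anneal in shift 5; drill in shift 3.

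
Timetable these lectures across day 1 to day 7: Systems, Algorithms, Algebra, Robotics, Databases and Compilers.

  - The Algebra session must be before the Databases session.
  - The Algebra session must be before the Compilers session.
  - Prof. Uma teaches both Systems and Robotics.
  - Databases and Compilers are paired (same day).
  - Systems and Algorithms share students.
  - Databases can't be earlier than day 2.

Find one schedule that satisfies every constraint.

Algebra in day 1; Systems in day 1; Databases in day 2; Robotics in day 2; Algorithms in day 2; Compilers in day 2

Checking: Algebra(day 1) before Compilers(day 2); Algebra(day 1) before Databases(day 2); Systems(day 1) != Robotics(day 2); Systems(day 1) != Algorithms(day 2); Databases = Compilers = day 2; Databases=day 2 in [day 2,day 7].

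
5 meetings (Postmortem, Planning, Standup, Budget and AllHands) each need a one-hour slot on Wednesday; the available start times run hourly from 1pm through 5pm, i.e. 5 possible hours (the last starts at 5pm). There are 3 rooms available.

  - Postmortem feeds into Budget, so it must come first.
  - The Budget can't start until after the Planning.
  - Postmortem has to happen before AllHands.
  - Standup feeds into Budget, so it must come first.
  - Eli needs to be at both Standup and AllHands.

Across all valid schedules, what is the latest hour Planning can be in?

4pm

Downstream work caps Planning at 4pm.
Planning at 4pm is achievable: Standup in 1pm; AllHands in 2pm; Postmortem in 1pm; Planning in 4pm; Budget in 5pm.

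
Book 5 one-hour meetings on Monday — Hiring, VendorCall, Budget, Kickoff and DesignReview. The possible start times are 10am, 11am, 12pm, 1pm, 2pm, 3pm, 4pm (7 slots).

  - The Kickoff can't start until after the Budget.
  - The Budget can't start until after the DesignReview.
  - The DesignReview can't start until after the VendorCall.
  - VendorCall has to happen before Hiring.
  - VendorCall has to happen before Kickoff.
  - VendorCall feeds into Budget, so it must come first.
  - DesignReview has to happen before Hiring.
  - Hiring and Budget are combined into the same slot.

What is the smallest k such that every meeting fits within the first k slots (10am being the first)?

The precedence chain requires at least 4 distinct slots.
4 works (last occupied slot: 1pm): for example Kickoff in 1pm, Hiring in 12pm, Budget in 12pm, DesignReview in 11am, VendorCall in 10am.

4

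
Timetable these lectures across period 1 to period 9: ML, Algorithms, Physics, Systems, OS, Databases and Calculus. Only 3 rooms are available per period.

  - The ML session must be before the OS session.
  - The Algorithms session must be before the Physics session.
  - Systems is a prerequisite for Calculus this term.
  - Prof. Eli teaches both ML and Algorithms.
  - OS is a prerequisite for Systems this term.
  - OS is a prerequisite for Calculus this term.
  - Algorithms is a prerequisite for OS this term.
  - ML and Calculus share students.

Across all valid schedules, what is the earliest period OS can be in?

period 3

Precedence pushes OS to at least period 2; downstream work caps OS at period 7.
OS at period 3 is achievable: Algorithms=period 1, Physics=period 2, Systems=period 4, Calculus=period 5, ML=period 2, OS=period 3, Databases=period 1.
Nothing earlier works — the conflict and capacity constraints rule out every period before period 3.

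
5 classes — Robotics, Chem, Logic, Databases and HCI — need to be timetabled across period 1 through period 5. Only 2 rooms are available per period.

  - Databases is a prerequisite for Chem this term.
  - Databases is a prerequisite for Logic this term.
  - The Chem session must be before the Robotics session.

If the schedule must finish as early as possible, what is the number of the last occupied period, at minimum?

The precedence chain requires at least 3 distinct periods.
With at most 2 per period and 5 classes, at least 3 periods are needed.
3 works (last occupied period: period 3): for example Chem in period 2, Robotics in period 3, Logic in period 2, Databases in period 1, HCI in period 1.

period 3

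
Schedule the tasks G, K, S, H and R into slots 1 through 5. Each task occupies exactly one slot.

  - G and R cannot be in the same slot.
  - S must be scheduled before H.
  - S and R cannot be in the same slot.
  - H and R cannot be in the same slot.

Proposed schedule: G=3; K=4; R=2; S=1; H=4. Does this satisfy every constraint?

Yes, all constraints hold

H and R cannot be in the same slot — holds.
G and R cannot be in the same slot — holds.
S and R cannot be in the same slot — holds.
S must be scheduled before H — holds.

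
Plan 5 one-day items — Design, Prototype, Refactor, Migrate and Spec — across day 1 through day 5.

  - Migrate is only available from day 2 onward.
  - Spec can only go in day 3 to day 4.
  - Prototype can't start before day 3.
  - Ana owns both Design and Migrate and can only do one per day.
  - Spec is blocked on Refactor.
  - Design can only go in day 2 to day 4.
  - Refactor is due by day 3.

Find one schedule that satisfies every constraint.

Prototype in day 3, Spec in day 3, Refactor in day 1, Design in day 2, Migrate in day 3

Checking: Refactor(day 1) before Spec(day 3); Design(day 2) != Migrate(day 3); Design=day 2 in [day 2,day 4]; Spec=day 3 in [day 3,day 4]; Migrate=day 3 in [day 2,day 5]; Refactor=day 1 in [day 1,day 3]; Prototype=day 3 in [day 3,day 5].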